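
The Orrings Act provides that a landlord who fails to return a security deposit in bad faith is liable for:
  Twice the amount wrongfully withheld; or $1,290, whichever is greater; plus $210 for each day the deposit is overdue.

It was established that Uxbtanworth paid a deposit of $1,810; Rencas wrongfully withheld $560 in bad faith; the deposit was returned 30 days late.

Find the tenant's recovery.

Doubled: 2 × $560 = $1,120
Minimum $1,290: $1,120 is below the minimum → $1,290
Late-return penalty: 30 × $210 = $6,300
Damages plus late penalty: $1,290 + $6,300 = $7,590

Recovery: $7,590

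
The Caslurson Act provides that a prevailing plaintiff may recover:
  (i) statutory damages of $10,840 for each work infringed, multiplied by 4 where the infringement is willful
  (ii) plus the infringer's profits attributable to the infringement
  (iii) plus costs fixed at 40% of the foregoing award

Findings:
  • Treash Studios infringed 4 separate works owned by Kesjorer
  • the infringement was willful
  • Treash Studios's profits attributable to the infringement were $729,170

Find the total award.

$1,263,654

Statutory damages: 4 × $10,840 = $43,360
Multiplied by 4: 4 × $43,360 = $173,440
Combined award: $173,440 + $729,170 = $902,610
Costs: 40% of $902,610 = $361,044
Award plus costs: $902,610 + $361,044 = $1,263,654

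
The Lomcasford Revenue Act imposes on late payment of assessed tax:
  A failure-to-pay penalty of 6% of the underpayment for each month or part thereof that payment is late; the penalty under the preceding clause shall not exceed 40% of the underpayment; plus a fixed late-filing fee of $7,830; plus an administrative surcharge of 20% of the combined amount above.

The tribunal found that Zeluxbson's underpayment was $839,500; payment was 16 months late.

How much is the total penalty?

$412,356

Accrued rate: 6% × 16 = 96%, capped at 40% → 40%
Failure-to-pay penalty: 40% of $839,500 = $335,800
Penalty before surcharge: $335,800 + $7,830 = $343,630
Administrative surcharge: 20% of $343,630 = $68,726
Total penalty: $343,630 + $68,726 = $412,356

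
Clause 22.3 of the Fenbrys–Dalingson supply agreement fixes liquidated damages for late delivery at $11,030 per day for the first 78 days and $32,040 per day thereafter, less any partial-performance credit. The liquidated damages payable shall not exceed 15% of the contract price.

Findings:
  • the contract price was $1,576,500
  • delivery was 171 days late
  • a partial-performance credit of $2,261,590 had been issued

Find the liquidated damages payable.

$236,475

First 78 days: 78 × $11,030 = $860,340
Remaining days: (171 − 78) × $32,040 = $2,979,720
Accrued per-day damages: $860,340 + $2,979,720 = $3,840,060
Less partial-performance credit: $3,840,060 − $2,261,590 = $1,578,470
Cap: 15% of $1,576,500 = $236,475
Cap at $236,475: $1,578,470 exceeds the cap → $236,475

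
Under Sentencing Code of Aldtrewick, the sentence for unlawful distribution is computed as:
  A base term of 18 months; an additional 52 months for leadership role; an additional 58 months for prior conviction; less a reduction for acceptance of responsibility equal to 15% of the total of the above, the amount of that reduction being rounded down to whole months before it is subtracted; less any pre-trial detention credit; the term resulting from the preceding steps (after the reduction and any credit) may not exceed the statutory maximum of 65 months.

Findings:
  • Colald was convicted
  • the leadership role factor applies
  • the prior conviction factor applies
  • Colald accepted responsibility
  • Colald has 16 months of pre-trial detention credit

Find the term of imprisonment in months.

65 months

Leadership role enhancement: +52 months
Prior conviction enhancement: +58 months
Adjusted term: 18 months + 52 months + 58 months = 128 months
Acceptance of responsibility reduction: 15% of 128 months = 19 months (rounded down)
After reduction: 128 − 19 = 109 months
Less pre-trial detention credit: 109 months − 16 months = 93 months
Cap at 65 months: 93 months exceeds the cap → 65 months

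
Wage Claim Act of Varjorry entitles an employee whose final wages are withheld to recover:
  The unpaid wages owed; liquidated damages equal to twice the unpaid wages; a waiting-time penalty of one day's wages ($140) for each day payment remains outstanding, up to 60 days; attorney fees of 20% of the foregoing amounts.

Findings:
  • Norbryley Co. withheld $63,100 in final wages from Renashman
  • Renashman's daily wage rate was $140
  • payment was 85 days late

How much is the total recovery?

Doubled: 2 × $63,100 = $126,200
Penalty days: min(85, 60) = 60
Waiting-time penalty: 60 × $140 = $8,400
Subtotal: $63,100 + $126,200 + $8,400 = $197,700
Attorney fees: 20% of $197,700 = $39,540
Total award: $197,700 + $39,540 = $237,240

$237,240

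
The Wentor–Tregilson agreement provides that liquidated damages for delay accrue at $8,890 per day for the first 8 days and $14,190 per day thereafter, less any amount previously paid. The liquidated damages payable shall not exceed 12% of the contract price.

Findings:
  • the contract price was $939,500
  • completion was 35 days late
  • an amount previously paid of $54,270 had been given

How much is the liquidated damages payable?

First 8 days: 8 × $8,890 = $71,120
Remaining days: (35 − 8) × $14,190 = $383,130
Accrued per-day damages: $71,120 + $383,130 = $454,250
Less amount previously paid: $454,250 − $54,270 = $399,980
Cap: 12% of $939,500 = $112,740
Cap at $112,740: $399,980 exceeds the cap → $112,740

$112,740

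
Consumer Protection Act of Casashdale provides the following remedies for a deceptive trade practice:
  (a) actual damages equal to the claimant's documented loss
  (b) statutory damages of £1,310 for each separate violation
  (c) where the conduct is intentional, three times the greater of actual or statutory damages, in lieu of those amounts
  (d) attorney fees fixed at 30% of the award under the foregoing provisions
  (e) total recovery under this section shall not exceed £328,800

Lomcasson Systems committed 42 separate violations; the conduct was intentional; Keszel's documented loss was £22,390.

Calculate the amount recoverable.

Total recovery: £214,578

Statutory damages: 42 × £1,310 = £55,020
Greater of actual damages (£22,390) or statutory damages (£55,020): £55,020
Trebled: 3 × £55,020 = £165,060
Attorney fees: 30% of £165,060 = £49,518
Total before cap: £165,060 + £49,518 = £214,578
Cap at £328,800: £214,578 is within the cap, no reduction.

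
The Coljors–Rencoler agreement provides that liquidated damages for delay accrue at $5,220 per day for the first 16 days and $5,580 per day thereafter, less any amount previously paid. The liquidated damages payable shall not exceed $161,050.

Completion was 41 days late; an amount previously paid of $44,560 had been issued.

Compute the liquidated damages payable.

$161,050

First 16 days: 16 × $5,220 = $83,520
Remaining days: (41 − 16) × $5,580 = $139,500
Accrued per-day damages: $83,520 + $139,500 = $223,020
Less amount previously paid: $223,020 − $44,560 = $178,460
Cap at $161,050: $178,460 exceeds the cap → $161,050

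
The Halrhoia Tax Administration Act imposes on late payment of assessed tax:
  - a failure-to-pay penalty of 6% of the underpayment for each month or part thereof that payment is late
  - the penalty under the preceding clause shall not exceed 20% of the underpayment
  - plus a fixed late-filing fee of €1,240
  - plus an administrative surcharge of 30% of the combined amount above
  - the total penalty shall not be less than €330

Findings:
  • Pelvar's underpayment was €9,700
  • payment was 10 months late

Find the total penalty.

Penalty: €4,134

Accrued rate: 6% × 10 = 60%, capped at 20% → 20%
Failure-to-pay penalty: 20% of €9,700 = €1,940
Penalty before surcharge: €1,940 + €1,240 = €3,180
Administrative surcharge: 30% of €3,180 = €954
Total penalty: €3,180 + €954 = €4,134
Minimum €330: €4,134 meets the minimum, no increase.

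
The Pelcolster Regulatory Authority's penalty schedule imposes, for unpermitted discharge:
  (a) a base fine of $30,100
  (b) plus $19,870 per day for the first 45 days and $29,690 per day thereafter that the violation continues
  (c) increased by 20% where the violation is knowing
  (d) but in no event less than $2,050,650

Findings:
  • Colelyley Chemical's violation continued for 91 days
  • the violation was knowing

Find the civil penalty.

$2,747,988

First 45 days: 45 × $19,870 = $894,150
Remaining days: (91 − 45) × $29,690 = $1,365,740
Per-day component: $894,150 + $1,365,740 = $2,259,890
Base plus per-day: $30,100 + $2,259,890 = $2,289,990
Enhancement: 20% of $2,289,990 = $457,998
Enhanced fine: $2,289,990 + $457,998 = $2,747,988
Minimum $2,050,650: $2,747,988 meets the minimum, no increase.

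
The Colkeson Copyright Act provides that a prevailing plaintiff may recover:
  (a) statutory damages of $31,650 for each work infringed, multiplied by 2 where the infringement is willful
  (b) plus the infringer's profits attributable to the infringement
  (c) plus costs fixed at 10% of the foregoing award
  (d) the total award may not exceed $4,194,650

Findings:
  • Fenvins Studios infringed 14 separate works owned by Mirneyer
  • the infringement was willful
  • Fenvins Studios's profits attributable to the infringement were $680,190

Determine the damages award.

Statutory damages: 14 × $31,650 = $443,100
Doubled: 2 × $443,100 = $886,200
Combined award: $886,200 + $680,190 = $1,566,390
Costs: 10% of $1,566,390 = $156,639
Award plus costs: $1,566,390 + $156,639 = $1,723,029
Cap at $4,194,650: $1,723,029 is within the cap, no reduction.

$1,723,029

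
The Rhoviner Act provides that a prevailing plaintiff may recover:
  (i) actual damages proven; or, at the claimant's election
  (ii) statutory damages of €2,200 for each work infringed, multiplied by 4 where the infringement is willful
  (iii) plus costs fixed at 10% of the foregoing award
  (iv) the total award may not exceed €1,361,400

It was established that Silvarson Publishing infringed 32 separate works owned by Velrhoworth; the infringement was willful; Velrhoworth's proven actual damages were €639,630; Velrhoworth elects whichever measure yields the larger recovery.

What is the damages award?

Statutory damages: 32 × €2,200 = €70,400
Multiplied by 4: 4 × €70,400 = €281,600
Greater of actual damages (€639,630) or enhanced statutory damages (€281,600): €639,630
Costs: 10% of €639,630 = €63,963
Award plus costs: €639,630 + €63,963 = €703,593
Cap at €1,361,400: €703,593 is within the cap, no reduction.

€703,593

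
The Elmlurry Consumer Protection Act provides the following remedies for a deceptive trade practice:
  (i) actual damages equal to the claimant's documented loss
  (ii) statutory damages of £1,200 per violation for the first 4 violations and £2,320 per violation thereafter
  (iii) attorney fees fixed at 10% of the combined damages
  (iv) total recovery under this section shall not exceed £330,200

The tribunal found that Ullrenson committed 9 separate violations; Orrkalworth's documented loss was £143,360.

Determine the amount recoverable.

First 4 violations: 4 × £1,200 = £4,800
Remaining violations: (9 − 4) × £2,320 = £11,600
Statutory damages: £4,800 + £11,600 = £16,400
Combined damages: £143,360 + £16,400 = £159,760
Attorney fees: 10% of £159,760 = £15,976
Total before cap: £159,760 + £15,976 = £175,736
Cap at £330,200: £175,736 is within the cap, no reduction.

£175,736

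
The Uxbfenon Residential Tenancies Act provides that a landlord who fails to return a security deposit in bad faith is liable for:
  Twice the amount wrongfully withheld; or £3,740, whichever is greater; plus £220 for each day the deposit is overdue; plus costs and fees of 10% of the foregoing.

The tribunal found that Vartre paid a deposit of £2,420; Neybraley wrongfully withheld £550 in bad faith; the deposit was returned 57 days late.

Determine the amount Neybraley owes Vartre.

£17,908

Doubled: 2 × £550 = £1,100
Minimum £3,740: £1,100 is below the minimum → £3,740
Late-return penalty: 57 × £220 = £12,540
Damages plus late penalty: £3,740 + £12,540 = £16,280
Costs and fees: 10% of £16,280 = £1,628
Total recovery: £16,280 + £1,628 = £17,908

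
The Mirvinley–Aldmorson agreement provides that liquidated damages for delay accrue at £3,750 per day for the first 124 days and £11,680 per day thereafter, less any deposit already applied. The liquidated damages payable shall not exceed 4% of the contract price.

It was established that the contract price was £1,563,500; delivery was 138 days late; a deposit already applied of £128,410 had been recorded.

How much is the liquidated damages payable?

First 124 days: 124 × £3,750 = £465,000
Remaining days: (138 − 124) × £11,680 = £163,520
Accrued per-day damages: £465,000 + £163,520 = £628,520
Less deposit already applied: £628,520 − £128,410 = £500,110
Cap: 4% of £1,563,500 = £62,540
Cap at £62,540: £500,110 exceeds the cap → £62,540

£62,540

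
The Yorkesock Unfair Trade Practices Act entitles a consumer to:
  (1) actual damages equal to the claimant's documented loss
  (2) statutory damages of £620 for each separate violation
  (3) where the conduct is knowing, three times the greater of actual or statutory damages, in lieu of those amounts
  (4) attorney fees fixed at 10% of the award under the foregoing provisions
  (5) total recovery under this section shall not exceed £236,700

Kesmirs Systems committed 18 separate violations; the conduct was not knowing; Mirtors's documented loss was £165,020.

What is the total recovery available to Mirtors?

£193,798

Statutory damages: 18 × £620 = £11,160
Conduct not knowing: the in-lieu enhancement does not apply.
Actual plus statutory damages: £165,020 + £11,160 = £176,180
Attorney fees: 10% of £176,180 = £17,618
Total before cap: £176,180 + £17,618 = £193,798
Cap at £236,700: £193,798 is within the cap, no reduction.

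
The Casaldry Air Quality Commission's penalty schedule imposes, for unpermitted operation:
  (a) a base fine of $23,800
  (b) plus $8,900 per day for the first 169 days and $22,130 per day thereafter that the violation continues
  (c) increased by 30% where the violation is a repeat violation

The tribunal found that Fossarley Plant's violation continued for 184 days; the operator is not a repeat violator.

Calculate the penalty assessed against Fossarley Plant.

First 169 days: 169 × $8,900 = $1,504,100
Remaining days: (184 − 169) × $22,130 = $331,950
Per-day component: $1,504,100 + $331,950 = $1,836,050
Base plus per-day: $23,800 + $1,836,050 = $1,859,850
The operator is not a repeat violator: no 30% increase.

$1,859,850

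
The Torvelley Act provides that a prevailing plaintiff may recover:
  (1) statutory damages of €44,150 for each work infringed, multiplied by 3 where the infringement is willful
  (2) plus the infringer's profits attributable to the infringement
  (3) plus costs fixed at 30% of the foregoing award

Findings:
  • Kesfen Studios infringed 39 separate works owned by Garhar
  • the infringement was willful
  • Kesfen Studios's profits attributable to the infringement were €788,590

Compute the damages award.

Statutory damages: 39 × €44,150 = €1,721,850
Trebled: 3 × €1,721,850 = €5,165,550
Combined award: €5,165,550 + €788,590 = €5,954,140
Costs: 30% of €5,954,140 = €1,786,242
Award plus costs: €5,954,140 + €1,786,242 = €7,740,382

€7,740,382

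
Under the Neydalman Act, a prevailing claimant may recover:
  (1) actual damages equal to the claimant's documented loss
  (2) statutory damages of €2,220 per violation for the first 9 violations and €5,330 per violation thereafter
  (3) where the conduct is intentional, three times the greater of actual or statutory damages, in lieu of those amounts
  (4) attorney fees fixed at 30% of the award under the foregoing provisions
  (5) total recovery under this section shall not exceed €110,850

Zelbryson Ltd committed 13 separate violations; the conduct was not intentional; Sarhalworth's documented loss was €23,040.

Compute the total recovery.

€83,642

First 9 violations: 9 × €2,220 = €19,980
Remaining violations: (13 − 9) × €5,330 = €21,320
Statutory damages: €19,980 + €21,320 = €41,300
Conduct not intentional: the in-lieu enhancement does not apply.
Actual plus statutory damages: €23,040 + €41,300 = €64,340
Attorney fees: 30% of €64,340 = €19,302
Total before cap: €64,340 + €19,302 = €83,642
Cap at €110,850: €83,642 is within the cap, no reduction.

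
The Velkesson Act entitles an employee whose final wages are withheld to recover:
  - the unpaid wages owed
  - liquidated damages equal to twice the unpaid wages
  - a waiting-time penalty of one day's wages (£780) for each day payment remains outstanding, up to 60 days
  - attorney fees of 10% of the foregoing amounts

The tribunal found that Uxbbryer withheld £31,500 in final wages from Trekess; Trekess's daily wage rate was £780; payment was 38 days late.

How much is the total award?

Total award: £136,554

Doubled: 2 × £31,500 = £63,000
Penalty days: min(38, 60) = 38
Waiting-time penalty: 38 × £780 = £29,640
Subtotal: £31,500 + £63,000 + £29,640 = £124,140
Attorney fees: 10% of £124,140 = £12,414
Total award: £124,140 + £12,414 = £136,554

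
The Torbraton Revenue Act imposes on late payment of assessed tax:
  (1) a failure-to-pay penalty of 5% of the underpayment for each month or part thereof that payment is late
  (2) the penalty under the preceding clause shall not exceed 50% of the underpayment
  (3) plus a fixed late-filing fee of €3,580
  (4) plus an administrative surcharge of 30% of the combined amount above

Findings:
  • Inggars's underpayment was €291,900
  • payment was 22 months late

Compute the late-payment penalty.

Accrued rate: 5% × 22 = 110%, capped at 50% → 50%
Failure-to-pay penalty: 50% of €291,900 = €145,950
Penalty before surcharge: €145,950 + €3,580 = €149,530
Administrative surcharge: 30% of €149,530 = €44,859
Total penalty: €149,530 + €44,859 = €194,389

€194,389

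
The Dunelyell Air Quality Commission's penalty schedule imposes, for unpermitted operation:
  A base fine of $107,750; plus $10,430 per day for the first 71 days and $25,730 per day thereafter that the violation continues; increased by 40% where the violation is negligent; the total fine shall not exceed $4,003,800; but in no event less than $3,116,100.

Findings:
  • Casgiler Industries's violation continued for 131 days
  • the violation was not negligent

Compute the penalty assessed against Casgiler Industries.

First 71 days: 71 × $10,430 = $740,530
Remaining days: (131 − 71) × $25,730 = $1,543,800
Per-day component: $740,530 + $1,543,800 = $2,284,330
Base plus per-day: $107,750 + $2,284,330 = $2,392,080
The violation was not negligent: no 40% increase.
Cap at $4,003,800: $2,392,080 is within the cap, no reduction.
Minimum $3,116,100: $2,392,080 is below the minimum → $3,116,100

Civil penalty: $3,116,100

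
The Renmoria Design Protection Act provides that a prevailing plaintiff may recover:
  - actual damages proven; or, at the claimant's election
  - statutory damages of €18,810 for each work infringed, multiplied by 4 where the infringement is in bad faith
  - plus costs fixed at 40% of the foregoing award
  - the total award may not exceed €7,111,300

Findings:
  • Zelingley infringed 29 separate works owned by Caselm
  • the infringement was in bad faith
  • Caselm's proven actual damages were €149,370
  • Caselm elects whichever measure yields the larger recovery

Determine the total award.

Statutory damages: 29 × €18,810 = €545,490
Multiplied by 4: 4 × €545,490 = €2,181,960
Greater of actual damages (€149,370) or enhanced statutory damages (€2,181,960): €2,181,960
Costs: 40% of €2,181,960 = €872,784
Award plus costs: €2,181,960 + €872,784 = €3,054,744
Cap at €7,111,300: €3,054,744 is within the cap, no reduction.

€3,054,744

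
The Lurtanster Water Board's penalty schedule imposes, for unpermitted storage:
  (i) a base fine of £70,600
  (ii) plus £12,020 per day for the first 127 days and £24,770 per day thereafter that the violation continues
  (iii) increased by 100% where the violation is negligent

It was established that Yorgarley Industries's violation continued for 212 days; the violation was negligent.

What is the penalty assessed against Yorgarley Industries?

£7,405,180

First 127 days: 127 × £12,020 = £1,526,540
Remaining days: (212 − 127) × £24,770 = £2,105,450
Per-day component: £1,526,540 + £2,105,450 = £3,631,990
Base plus per-day: £70,600 + £3,631,990 = £3,702,590
Enhancement: 100% of £3,702,590 = £3,702,590
Enhanced fine: £3,702,590 + £3,702,590 = £7,405,180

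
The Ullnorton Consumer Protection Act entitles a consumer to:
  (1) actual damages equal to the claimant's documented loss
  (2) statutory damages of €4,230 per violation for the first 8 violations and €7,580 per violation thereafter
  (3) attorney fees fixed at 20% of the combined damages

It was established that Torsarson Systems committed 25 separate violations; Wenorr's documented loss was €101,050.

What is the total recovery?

€316,500

First 8 violations: 8 × €4,230 = €33,840
Remaining violations: (25 − 8) × €7,580 = €128,860
Statutory damages: €33,840 + €128,860 = €162,700
Combined damages: €101,050 + €162,700 = €263,750
Attorney fees: 20% of €263,750 = €52,750
Total recovery: €263,750 + €52,750 = €316,500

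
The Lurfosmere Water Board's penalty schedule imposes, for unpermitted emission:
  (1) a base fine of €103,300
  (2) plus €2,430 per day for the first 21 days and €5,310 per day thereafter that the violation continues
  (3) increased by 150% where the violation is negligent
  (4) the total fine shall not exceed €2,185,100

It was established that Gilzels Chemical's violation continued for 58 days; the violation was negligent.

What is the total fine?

First 21 days: 21 × €2,430 = €51,030
Remaining days: (58 − 21) × €5,310 = €196,470
Per-day component: €51,030 + €196,470 = €247,500
Base plus per-day: €103,300 + €247,500 = €350,800
Enhancement: 150% of €350,800 = €526,200
Enhanced fine: €350,800 + €526,200 = €877,000
Cap at €2,185,100: €877,000 is within the cap, no reduction.

€877,000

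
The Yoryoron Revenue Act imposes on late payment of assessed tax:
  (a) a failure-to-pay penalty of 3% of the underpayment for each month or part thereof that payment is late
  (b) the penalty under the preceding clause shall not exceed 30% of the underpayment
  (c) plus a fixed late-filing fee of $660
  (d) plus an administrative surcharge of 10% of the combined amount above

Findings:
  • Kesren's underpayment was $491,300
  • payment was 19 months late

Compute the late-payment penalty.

Accrued rate: 3% × 19 = 57%, capped at 30% → 30%
Failure-to-pay penalty: 30% of $491,300 = $147,390
Penalty before surcharge: $147,390 + $660 = $148,050
Administrative surcharge: 10% of $148,050 = $14,805
Total penalty: $148,050 + $14,805 = $162,855

$162,855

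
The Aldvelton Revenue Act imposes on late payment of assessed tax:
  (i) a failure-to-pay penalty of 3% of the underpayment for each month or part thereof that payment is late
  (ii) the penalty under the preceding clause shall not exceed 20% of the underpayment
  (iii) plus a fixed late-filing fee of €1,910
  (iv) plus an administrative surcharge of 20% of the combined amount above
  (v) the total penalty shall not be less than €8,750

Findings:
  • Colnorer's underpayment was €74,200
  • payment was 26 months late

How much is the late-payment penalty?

€20,100

Accrued rate: 3% × 26 = 78%, capped at 20% → 20%
Failure-to-pay penalty: 20% of €74,200 = €14,840
Penalty before surcharge: €14,840 + €1,910 = €16,750
Administrative surcharge: 20% of €16,750 = €3,350
Total penalty: €16,750 + €3,350 = €20,100
Minimum €8,750: €20,100 meets the minimum, no increase.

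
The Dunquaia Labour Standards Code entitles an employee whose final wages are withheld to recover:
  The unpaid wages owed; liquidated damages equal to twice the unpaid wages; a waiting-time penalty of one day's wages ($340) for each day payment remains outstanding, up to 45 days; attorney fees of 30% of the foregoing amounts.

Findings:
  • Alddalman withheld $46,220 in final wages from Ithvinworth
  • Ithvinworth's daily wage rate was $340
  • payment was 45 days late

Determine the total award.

Doubled: 2 × $46,220 = $92,440
Penalty days: min(45, 45) = 45
Waiting-time penalty: 45 × $340 = $15,300
Subtotal: $46,220 + $92,440 + $15,300 = $153,960
Attorney fees: 30% of $153,960 = $46,188
Total award: $153,960 + $46,188 = $200,148

$200,148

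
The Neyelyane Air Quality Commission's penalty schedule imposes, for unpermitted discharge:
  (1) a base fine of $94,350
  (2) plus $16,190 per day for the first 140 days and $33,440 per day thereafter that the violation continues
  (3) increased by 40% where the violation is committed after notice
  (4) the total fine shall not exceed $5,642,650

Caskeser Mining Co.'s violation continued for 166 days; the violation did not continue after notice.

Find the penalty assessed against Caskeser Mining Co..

First 140 days: 140 × $16,190 = $2,266,600
Remaining days: (166 − 140) × $33,440 = $869,440
Per-day component: $2,266,600 + $869,440 = $3,136,040
Base plus per-day: $94,350 + $3,136,040 = $3,230,390
The violation did not continue after notice: no 40% increase.
Cap at $5,642,650: $3,230,390 is within the cap, no reduction.

$3,230,390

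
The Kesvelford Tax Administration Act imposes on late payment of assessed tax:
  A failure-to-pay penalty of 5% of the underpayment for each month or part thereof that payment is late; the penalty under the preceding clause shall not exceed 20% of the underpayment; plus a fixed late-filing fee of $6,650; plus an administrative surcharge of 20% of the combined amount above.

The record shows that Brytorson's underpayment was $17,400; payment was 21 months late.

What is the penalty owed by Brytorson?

$12,156

Accrued rate: 5% × 21 = 105%, capped at 20% → 20%
Failure-to-pay penalty: 20% of $17,400 = $3,480
Penalty before surcharge: $3,480 + $6,650 = $10,130
Administrative surcharge: 20% of $10,130 = $2,026
Total penalty: $10,130 + $2,026 = $12,156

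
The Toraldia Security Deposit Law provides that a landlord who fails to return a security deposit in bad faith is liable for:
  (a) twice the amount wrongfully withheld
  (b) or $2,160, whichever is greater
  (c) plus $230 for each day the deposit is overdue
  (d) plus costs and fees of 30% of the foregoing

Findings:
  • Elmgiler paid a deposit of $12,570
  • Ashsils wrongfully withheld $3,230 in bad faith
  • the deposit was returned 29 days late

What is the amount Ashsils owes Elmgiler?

Doubled: 2 × $3,230 = $6,460
Minimum $2,160: $6,460 meets the minimum, no increase.
Late-return penalty: 29 × $230 = $6,670
Damages plus late penalty: $6,460 + $6,670 = $13,130
Costs and fees: 30% of $13,130 = $3,939
Total recovery: $13,130 + $3,939 = $17,069

$17,069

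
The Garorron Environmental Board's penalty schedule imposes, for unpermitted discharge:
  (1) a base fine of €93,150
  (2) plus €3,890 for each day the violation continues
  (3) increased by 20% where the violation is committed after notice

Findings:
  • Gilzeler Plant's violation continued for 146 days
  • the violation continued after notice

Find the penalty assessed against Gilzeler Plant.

€793,308

Per-day component: 146 × €3,890 = €567,940
Base plus per-day: €93,150 + €567,940 = €661,090
Enhancement: 20% of €661,090 = €132,218
Enhanced fine: €661,090 + €132,218 = €793,308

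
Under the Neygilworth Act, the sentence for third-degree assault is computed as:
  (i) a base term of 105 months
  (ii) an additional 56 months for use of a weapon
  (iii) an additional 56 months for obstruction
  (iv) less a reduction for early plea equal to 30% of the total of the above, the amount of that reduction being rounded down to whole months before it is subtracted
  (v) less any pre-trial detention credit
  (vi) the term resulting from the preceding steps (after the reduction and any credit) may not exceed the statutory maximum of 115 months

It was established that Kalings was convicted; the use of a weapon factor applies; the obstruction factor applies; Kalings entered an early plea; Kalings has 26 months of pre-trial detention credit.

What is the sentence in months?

115 months

Use of a weapon enhancement: +56 months
Obstruction enhancement: +56 months
Adjusted term: 105 months + 56 months + 56 months = 217 months
Early plea reduction: 30% of 217 months = 65 months (rounded down)
After reduction: 217 − 65 = 152 months
Less pre-trial detention credit: 152 months − 26 months = 126 months
Cap at 115 months: 126 months exceeds the cap → 115 months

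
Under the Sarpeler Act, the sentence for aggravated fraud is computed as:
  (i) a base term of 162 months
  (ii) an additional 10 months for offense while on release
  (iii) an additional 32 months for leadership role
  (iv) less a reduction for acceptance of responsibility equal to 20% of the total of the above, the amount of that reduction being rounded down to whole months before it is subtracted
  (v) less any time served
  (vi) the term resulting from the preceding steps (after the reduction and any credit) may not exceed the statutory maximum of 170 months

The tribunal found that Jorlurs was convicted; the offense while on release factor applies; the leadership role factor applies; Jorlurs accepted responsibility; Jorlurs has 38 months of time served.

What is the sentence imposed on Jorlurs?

126 months

Offense while on release enhancement: +10 months
Leadership role enhancement: +32 months
Adjusted term: 162 months + 10 months + 32 months = 204 months
Acceptance of responsibility reduction: 20% of 204 months = 40 months (rounded down)
After reduction: 204 − 40 = 164 months
Less time served: 164 months − 38 months = 126 months
Cap at 170 months: 126 months is within the cap, no reduction.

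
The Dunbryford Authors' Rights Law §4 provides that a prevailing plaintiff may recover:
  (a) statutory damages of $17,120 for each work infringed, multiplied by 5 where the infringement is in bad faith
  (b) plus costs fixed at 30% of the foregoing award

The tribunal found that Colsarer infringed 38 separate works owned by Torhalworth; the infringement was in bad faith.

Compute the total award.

$4,228,640

Statutory damages: 38 × $17,120 = $650,560
Multiplied by 5: 5 × $650,560 = $3,252,800
Costs: 30% of $3,252,800 = $975,840
Award plus costs: $3,252,800 + $975,840 = $4,228,640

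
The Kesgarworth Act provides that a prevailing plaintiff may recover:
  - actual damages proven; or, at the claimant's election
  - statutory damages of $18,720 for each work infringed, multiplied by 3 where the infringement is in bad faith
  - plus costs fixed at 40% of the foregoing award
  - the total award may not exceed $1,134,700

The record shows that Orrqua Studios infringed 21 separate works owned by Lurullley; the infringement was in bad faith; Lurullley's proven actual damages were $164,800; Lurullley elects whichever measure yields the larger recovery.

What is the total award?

Statutory damages: 21 × $18,720 = $393,120
Trebled: 3 × $393,120 = $1,179,360
Greater of actual damages ($164,800) or enhanced statutory damages ($1,179,360): $1,179,360
Costs: 40% of $1,179,360 = $471,744
Award plus costs: $1,179,360 + $471,744 = $1,651,104
Cap at $1,134,700: $1,651,104 exceeds the cap → $1,134,700

$1,134,700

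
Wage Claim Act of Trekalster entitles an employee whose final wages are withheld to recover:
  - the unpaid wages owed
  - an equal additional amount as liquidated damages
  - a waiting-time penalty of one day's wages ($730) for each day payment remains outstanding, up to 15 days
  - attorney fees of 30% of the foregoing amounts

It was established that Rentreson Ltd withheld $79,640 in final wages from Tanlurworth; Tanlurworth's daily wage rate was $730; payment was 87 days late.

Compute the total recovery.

Liquidated damages (equal amount): $79,640
Penalty days: min(87, 15) = 15
Waiting-time penalty: 15 × $730 = $10,950
Subtotal: $79,640 + $79,640 + $10,950 = $170,230
Attorney fees: 30% of $170,230 = $51,069
Total award: $170,230 + $51,069 = $221,299

$221,299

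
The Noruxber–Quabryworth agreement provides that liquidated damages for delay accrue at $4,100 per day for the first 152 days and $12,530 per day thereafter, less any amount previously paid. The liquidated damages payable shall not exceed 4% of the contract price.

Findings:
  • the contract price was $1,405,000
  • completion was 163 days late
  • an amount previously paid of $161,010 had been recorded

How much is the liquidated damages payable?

Liquidated damages: $56,200

First 152 days: 152 × $4,100 = $623,200
Remaining days: (163 − 152) × $12,530 = $137,830
Accrued per-day damages: $623,200 + $137,830 = $761,030
Less amount previously paid: $761,030 − $161,010 = $600,020
Cap: 4% of $1,405,000 = $56,200
Cap at $56,200: $600,020 exceeds the cap → $56,200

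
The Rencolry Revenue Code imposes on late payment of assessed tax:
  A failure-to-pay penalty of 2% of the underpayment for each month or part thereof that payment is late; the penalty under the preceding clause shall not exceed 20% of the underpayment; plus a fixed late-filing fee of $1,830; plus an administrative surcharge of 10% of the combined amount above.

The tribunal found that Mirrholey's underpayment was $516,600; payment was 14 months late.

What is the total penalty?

Accrued rate: 2% × 14 = 28%, capped at 20% → 20%
Failure-to-pay penalty: 20% of $516,600 = $103,320
Penalty before surcharge: $103,320 + $1,830 = $105,150
Administrative surcharge: 10% of $105,150 = $10,515
Total penalty: $105,150 + $10,515 = $115,665

$115,665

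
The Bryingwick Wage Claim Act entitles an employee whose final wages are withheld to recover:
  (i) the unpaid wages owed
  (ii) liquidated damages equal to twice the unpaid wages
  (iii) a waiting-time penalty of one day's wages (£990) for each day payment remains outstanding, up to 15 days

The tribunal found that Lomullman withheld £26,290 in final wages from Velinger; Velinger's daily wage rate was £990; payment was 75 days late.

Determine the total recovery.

Doubled: 2 × £26,290 = £52,580
Penalty days: min(75, 15) = 15
Waiting-time penalty: 15 × £990 = £14,850
Total award: £26,290 + £52,580 + £14,850 = £93,720

£93,720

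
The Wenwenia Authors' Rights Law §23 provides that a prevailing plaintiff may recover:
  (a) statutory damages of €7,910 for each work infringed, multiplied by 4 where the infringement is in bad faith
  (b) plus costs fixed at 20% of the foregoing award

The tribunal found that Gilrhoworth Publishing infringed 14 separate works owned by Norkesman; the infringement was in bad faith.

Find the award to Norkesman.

Statutory damages: 14 × €7,910 = €110,740
Multiplied by 4: 4 × €110,740 = €442,960
Costs: 20% of €442,960 = €88,592
Award plus costs: €442,960 + €88,592 = €531,552

€531,552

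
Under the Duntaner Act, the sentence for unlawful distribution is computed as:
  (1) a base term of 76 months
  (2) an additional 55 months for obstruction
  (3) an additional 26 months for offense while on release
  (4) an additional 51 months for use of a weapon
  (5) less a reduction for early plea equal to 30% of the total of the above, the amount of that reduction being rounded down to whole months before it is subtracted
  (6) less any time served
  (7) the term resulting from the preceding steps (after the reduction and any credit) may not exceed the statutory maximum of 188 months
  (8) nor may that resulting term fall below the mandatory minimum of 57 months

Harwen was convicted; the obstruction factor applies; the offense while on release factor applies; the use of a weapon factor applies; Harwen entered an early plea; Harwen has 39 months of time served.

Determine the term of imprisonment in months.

107 months

Obstruction enhancement: +55 months
Offense while on release enhancement: +26 months
Use of a weapon enhancement: +51 months
Adjusted term: 76 months + 55 months + 26 months + 51 months = 208 months
Early plea reduction: 30% of 208 months = 62 months (rounded down)
After reduction: 208 − 62 = 146 months
Less time served: 146 months − 39 months = 107 months
Cap at 188 months: 107 months is within the cap, no reduction.
Minimum 57 months: 107 months meets the minimum, no increase.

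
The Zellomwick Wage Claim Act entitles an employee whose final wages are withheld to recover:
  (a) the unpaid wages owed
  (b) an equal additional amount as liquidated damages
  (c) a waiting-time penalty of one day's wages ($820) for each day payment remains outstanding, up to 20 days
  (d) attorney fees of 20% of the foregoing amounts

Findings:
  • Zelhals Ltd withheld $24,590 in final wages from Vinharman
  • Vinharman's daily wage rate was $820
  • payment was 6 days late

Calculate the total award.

$64,920

Liquidated damages (equal amount): $24,590
Penalty days: min(6, 20) = 6
Waiting-time penalty: 6 × $820 = $4,920
Subtotal: $24,590 + $24,590 + $4,920 = $54,100
Attorney fees: 20% of $54,100 = $10,820
Total award: $54,100 + $10,820 = $64,920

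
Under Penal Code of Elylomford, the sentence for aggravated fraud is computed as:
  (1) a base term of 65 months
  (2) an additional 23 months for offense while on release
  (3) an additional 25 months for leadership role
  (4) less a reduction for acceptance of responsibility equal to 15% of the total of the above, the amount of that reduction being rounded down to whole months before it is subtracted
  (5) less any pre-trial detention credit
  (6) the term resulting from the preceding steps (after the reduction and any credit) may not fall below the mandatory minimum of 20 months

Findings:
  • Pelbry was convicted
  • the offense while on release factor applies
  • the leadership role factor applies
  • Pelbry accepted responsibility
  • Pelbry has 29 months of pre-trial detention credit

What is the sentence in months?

68 months

Offense while on release enhancement: +23 months
Leadership role enhancement: +25 months
Adjusted term: 65 months + 23 months + 25 months = 113 months
Acceptance of responsibility reduction: 15% of 113 months = 16 months (rounded down)
After reduction: 113 − 16 = 97 months
Less pre-trial detention credit: 97 months − 29 months = 68 months
Minimum 20 months: 68 months meets the minimum, no increase.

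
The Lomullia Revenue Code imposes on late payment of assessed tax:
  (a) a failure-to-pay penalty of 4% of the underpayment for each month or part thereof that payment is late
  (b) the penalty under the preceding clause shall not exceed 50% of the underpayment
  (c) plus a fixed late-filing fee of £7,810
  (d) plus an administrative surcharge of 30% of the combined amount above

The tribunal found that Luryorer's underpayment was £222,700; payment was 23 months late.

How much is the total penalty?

Accrued rate: 4% × 23 = 92%, capped at 50% → 50%
Failure-to-pay penalty: 50% of £222,700 = £111,350
Penalty before surcharge: £111,350 + £7,810 = £119,160
Administrative surcharge: 30% of £119,160 = £35,748
Total penalty: £119,160 + £35,748 = £154,908

£154,908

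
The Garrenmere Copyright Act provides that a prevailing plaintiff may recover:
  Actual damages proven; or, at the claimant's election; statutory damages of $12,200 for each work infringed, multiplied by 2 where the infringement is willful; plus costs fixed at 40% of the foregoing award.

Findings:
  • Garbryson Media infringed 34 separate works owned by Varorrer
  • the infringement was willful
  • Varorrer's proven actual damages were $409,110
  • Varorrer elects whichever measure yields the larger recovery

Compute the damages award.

$1,161,440

Statutory damages: 34 × $12,200 = $414,800
Doubled: 2 × $414,800 = $829,600
Greater of actual damages ($409,110) or enhanced statutory damages ($829,600): $829,600
Costs: 40% of $829,600 = $331,840
Award plus costs: $829,600 + $331,840 = $1,161,440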